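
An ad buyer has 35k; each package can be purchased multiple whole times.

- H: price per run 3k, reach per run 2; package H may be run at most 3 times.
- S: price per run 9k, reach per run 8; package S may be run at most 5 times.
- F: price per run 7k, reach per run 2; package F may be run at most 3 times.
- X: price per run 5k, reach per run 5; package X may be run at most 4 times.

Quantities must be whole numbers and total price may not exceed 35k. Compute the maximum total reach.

32

X has the best ratio (5/5); taking only X gives at most 4×5 = 20 (stopped by the supply cap of 4).
Mixing does better — 2×H, 1×S, and 4×X: price 35 ≤ 35, reach 2·2 + 1·8 + 4·5 = 32.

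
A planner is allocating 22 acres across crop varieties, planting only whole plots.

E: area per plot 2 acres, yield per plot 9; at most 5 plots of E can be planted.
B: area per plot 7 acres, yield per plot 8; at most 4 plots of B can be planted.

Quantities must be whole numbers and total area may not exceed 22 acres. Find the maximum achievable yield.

This is a bounded integer knapsack.
4×E and 2×B: area 22 ≤ 22, yield 4·9 + 2·8 = 52.
5×E and 1×B: area 17 ≤ 22, yield 5·9 + 1·8 = 53.
Best is 53.

53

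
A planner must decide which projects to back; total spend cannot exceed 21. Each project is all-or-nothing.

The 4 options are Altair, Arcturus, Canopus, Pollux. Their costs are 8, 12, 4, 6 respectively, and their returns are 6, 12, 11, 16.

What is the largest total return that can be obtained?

33

Allowing fractional choices, the relaxed optimum would be about 38.0, but projects are indivisible.
Canopus + Pollux: cost 4 + 6 = 10 ≤ 21, return 11 + 16 = 27.
Altair + Canopus + Pollux: cost 8 + 4 + 6 = 18 ≤ 21, return 6 + 11 + 16 = 33.
Arcturus + Pollux: cost 12 + 6 = 18 ≤ 21, return 12 + 16 = 28.
Best is Altair, Canopus, and Pollux with total return 33.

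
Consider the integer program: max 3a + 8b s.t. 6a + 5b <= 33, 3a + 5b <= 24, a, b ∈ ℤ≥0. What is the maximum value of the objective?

Relaxing integrality, the LP optimum is 38.40 at (a,b) = (0, 4.8), which is not an integer point.
(a,b)=(1,4) is feasible, giving 35.
(a,b)=(0,4) is feasible, giving 32.
The best lattice point is (1,4), giving 35.

35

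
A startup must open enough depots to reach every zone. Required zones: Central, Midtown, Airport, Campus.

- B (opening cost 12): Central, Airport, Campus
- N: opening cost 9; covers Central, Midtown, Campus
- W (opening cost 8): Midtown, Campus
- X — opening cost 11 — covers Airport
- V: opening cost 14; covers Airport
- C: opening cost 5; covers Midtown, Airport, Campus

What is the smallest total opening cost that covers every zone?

14

This is an integer covering problem.
Choose N and C: together they cover Central, Midtown, Airport, Campus — every zone.
Total opening cost: 9 + 5 = 14.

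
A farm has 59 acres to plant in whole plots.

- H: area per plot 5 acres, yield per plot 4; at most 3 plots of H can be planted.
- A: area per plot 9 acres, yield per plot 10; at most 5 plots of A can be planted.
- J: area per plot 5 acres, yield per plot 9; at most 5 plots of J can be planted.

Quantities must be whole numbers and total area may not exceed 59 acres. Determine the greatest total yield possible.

Take 1×H, 3×A, and 5×J: area 57 ≤ 59, yield 1·4 + 3·10 + 5·9 = 79.
J has the best ratio (9/5) and is taken to its limit of 5; remaining capacity is filled optimally with the others.

79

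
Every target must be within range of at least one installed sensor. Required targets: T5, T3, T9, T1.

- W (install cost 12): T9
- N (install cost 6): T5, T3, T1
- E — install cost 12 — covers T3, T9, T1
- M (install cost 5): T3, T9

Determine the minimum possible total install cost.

Choose N and M: together they cover T5, T3, T9, T1 — every target.
Total install cost: 6 + 5 = 11.
No cover costs less than 11.

11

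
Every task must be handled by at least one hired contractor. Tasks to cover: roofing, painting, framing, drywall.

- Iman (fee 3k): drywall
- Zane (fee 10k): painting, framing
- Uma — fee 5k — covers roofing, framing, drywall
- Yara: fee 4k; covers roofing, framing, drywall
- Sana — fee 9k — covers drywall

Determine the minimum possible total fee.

14

Choose Zane and Yara: together they cover roofing, painting, framing, drywall — every task.
Total fee: 10 + 4 = 14.
No cover costs less than 14.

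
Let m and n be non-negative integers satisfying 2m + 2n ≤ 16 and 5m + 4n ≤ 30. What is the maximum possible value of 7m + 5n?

(m,n)=(6,0): 2·6+2·0=12≤16, 5·6+4·0=30≤30, objective 42.
(m,n)=(5,1): 2·5+2·1=12≤16, 5·5+4·1=29≤30, objective 40.
(m,n)=(5,0): 2·5+2·0=10≤16, 5·5+4·0=25≤30, objective 35.
Maximum is 42 at (m,n)=(6,0).

42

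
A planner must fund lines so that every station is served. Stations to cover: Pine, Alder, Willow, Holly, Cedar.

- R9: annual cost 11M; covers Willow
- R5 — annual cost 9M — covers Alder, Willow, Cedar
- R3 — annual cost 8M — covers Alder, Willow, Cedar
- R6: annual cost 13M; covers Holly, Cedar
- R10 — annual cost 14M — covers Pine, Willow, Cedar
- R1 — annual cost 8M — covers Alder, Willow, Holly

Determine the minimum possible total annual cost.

The greedy cost-per-new-station heuristic would pick R3, R1, and R10 for 30, but a cheaper cover exists.
Choose R10 and R1: together they cover Pine, Alder, Willow, Holly, Cedar — every station.
Total annual cost: 14 + 8 = 22.
No cover costs less than 22.

22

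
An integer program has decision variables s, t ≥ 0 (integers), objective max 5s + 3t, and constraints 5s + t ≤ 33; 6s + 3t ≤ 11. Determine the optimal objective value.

(s,t)=(0,3): 5·0+1·3=3≤33, 6·0+3·3=9≤11, objective 9.
(s,t)=(0,2): 5·0+1·2=2≤33, 6·0+3·2=6≤11, objective 6.
Maximum is 9 at (s,t)=(0,3).

9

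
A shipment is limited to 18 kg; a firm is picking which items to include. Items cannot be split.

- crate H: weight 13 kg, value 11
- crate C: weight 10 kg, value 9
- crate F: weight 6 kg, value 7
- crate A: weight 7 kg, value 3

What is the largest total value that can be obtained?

16

Take crate C and crate F: weight 10 + 6 = 16 ≤ 18, value 9 + 7 = 16.
No other feasible combination does better.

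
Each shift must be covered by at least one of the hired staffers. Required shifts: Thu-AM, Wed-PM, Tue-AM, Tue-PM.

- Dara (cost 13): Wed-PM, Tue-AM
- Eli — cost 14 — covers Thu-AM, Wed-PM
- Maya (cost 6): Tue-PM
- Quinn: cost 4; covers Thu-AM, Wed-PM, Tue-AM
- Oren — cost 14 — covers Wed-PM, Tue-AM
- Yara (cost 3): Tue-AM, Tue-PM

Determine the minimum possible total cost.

Choose Quinn and Yara: together they cover Thu-AM, Wed-PM, Tue-AM, Tue-PM — every shift.
Total cost: 4 + 3 = 7.
No cover costs less than 7.

7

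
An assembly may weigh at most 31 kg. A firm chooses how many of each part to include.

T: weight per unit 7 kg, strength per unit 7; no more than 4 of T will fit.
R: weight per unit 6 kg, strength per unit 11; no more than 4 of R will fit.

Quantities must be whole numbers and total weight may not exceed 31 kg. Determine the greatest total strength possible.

Take 1×T and 4×R: weight 31 ≤ 31, strength 1·7 + 4·11 = 51.
R has the best ratio (11/6) and is taken to its limit of 4; remaining capacity is filled optimally with the others.

51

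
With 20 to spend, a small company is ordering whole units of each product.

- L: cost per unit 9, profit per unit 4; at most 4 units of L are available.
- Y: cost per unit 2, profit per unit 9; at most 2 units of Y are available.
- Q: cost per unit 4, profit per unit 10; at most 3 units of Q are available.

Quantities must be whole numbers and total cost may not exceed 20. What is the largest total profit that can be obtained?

48

Y has the best ratio (9/2); taking only Y gives at most 2×9 = 18 (stopped by the supply cap of 2).
Mixing does better — 2×Y and 3×Q: cost 16 ≤ 20, profit 2·9 + 3·10 = 48.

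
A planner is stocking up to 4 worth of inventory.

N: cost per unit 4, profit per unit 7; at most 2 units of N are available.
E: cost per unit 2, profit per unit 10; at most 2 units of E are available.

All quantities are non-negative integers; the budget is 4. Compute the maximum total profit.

20

E has the best ratio (10/2); taking only E gives at most 2×10 = 20 (stopped by the cost limit).
Optimal: 2×E: cost 4 ≤ 4, profit 2·10 = 20.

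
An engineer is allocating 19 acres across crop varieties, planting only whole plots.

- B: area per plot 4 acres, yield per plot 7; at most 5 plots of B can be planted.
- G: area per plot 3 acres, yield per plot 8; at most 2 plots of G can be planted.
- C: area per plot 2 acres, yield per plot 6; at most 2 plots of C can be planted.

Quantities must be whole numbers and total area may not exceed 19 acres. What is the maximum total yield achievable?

C has the best ratio (6/2); taking only C gives at most 2×6 = 12 (stopped by the supply cap of 2).
Mixing does better — 2×B, 2×G, and 2×C: area 18 ≤ 19, yield 2·7 + 2·8 + 2·6 = 42.

42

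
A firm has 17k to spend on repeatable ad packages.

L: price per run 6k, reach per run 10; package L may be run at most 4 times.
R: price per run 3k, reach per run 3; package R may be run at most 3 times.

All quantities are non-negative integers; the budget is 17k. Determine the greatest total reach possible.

2×L and 1×R: price 15 ≤ 17, reach 2·10 + 1·3 = 23.
2×L: price 12 ≤ 17, reach 2·10 = 20.
Best is 23.

23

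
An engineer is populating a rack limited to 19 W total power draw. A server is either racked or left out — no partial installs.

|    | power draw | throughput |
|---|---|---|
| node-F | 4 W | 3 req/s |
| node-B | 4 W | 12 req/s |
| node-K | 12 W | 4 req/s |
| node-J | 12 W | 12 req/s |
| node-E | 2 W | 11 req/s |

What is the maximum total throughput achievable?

35

node-B + node-K + node-E: power draw 4 + 12 + 2 = 18 ≤ 19, throughput 12 + 4 + 11 = 27.
node-B + node-J + node-E: power draw 4 + 12 + 2 = 18 ≤ 19, throughput 12 + 12 + 11 = 35.
node-F + node-B + node-E: power draw 4 + 4 + 2 = 10 ≤ 19, throughput 3 + 12 + 11 = 26.
Best is node-B, node-J, and node-E with total throughput 35.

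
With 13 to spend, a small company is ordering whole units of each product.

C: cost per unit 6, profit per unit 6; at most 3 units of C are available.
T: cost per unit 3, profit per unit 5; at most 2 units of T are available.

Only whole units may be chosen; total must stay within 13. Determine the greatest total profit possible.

16

Take 1×C and 2×T: cost 12 ≤ 13, profit 1·6 + 2·5 = 16.
T has the best ratio (5/3) and is taken to its limit of 2; remaining capacity is filled optimally with the others.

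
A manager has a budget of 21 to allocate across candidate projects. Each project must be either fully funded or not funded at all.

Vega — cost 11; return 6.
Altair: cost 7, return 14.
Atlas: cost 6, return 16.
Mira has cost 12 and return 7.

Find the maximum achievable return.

Take Altair and Atlas: cost 7 + 6 = 13 ≤ 21, return 14 + 16 = 30.
No other feasible combination does better.

30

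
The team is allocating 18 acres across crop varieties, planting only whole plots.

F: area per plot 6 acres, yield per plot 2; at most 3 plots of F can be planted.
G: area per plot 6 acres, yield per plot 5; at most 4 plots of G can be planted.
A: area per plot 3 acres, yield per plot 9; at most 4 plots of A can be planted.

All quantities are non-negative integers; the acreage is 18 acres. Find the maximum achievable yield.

41

Take 1×G and 4×A: area 18 ≤ 18, yield 1·5 + 4·9 = 41.
A has the best ratio (9/3) and is taken to its limit of 4; remaining capacity is filled optimally with the others.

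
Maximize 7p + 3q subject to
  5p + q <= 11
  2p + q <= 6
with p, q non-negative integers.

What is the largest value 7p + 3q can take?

Relaxing integrality, the LP optimum is 19.67 at (p,q) = (1.67, 2.67), which is not an integer point.
(p,q)=(1,4): 5·1+1·4=9≤11, 2·1+1·4=6≤6, objective 19.
(p,q)=(2,1): 5·2+1·1=11≤11, 2·2+1·1=5≤6, objective 17.
(p,q)=(1,3): 5·1+1·3=8≤11, 2·1+1·3=5≤6, objective 16.
The best lattice point is (1,4), giving 19.

19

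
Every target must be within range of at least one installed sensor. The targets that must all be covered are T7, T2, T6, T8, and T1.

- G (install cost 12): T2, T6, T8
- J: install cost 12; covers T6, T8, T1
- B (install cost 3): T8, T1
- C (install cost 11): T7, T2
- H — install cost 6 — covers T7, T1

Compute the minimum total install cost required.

The greedy cost-per-new-target heuristic would pick B, C, and G for 26, but a cheaper cover exists.
Choose G and H: together they cover T7, T2, T6, T8, T1 — every target.
Total install cost: 12 + 6 = 18.
No cover costs less than 18.

18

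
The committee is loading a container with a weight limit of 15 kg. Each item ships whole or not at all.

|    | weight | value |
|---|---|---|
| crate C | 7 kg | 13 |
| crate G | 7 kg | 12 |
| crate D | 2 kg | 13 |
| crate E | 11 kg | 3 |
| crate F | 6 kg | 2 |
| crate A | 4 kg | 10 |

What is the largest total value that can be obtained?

36

Take crate C, crate D, and crate A: weight 7 + 2 + 4 = 13 ≤ 15, value 13 + 13 + 10 = 36.
No other feasible combination does better.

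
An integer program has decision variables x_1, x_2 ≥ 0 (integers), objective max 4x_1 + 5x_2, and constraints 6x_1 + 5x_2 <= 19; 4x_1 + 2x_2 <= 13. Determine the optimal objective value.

(x_1,x_2)=(0,3): 6·0+5·3=15≤19, 4·0+2·3=6≤13, objective 15.
(x_1,x_2)=(1,2): 6·1+5·2=16≤19, 4·1+2·2=8≤13, objective 14.
(x_1,x_2)=(0,2): 6·0+5·2=10≤19, 4·0+2·2=4≤13, objective 10.
No feasible integer point exceeds 15.

15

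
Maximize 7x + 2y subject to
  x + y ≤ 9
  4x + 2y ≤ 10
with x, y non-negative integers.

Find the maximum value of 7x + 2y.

Relaxing integrality, the LP optimum is 17.50 at (x,y) = (2.5, 0), which is not an integer point.
(x,y)=(2,1): 1·2+1·1=3≤9, 4·2+2·1=10≤10, objective 16.
(x,y)=(2,0): 1·2+1·0=2≤9, 4·2+2·0=8≤10, objective 14.
(x,y)=(1,2): 1·1+1·2=3≤9, 4·1+2·2=8≤10, objective 11.
No feasible integer point exceeds 16.

16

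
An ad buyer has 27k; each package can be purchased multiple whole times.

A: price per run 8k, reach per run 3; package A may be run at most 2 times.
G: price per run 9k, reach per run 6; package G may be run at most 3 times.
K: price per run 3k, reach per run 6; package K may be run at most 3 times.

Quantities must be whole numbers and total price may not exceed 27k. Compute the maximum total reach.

30

This is a bounded integer knapsack.
Take 2×G and 3×K: price 27 ≤ 27, reach 2·6 + 3·6 = 30.
K has the best ratio (6/3) and is taken to its limit of 3; remaining capacity is filled optimally with the others.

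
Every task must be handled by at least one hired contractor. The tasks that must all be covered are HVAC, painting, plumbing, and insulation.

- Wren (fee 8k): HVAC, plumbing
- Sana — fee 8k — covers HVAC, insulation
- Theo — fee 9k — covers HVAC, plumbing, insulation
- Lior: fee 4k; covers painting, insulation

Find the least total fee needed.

12

Choose Wren and Lior: together they cover HVAC, painting, plumbing, insulation — every task.
Total fee: 8 + 4 = 12.
No cover costs less than 12.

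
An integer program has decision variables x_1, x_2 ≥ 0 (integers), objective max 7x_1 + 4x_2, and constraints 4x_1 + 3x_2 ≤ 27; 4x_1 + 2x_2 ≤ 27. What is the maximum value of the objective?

(x_1,x_2)=(6,1) is feasible, giving 46.
(x_1,x_2)=(5,2) is feasible, giving 43.
(x_1,x_2)=(6,0) is feasible, giving 42.
The best lattice point is (6,1), giving 46.

46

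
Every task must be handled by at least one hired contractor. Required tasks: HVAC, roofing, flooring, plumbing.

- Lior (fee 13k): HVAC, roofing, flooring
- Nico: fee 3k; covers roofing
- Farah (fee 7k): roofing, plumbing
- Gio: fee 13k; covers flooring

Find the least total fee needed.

20

The greedy cost-per-new-task heuristic would pick Nico, Lior, and Farah for 23, but a cheaper cover exists.
Choose Lior and Farah: together they cover HVAC, roofing, flooring, plumbing — every task.
Total fee: 13 + 7 = 20.
No cover costs less than 20.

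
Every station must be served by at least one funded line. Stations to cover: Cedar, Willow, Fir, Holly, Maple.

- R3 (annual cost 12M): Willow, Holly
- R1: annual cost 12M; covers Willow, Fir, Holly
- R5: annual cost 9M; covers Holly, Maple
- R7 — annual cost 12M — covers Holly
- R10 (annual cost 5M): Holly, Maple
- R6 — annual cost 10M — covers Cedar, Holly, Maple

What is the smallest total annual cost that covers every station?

The greedy cost-per-new-station heuristic would pick R10, R1, and R6 for 27, but a cheaper cover exists.
Choose R1 and R6: together they cover Cedar, Willow, Fir, Holly, Maple — every station.
Total annual cost: 12 + 10 = 22.
No cover costs less than 22.

22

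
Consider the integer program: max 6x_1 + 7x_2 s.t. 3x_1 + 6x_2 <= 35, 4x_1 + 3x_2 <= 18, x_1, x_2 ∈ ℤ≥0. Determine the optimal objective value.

(x_1,x_2)=(0,5): 3·0+6·5=30≤35, 4·0+3·5=15≤18, objective 35.
(x_1,x_2)=(1,4): 3·1+6·4=27≤35, 4·1+3·4=16≤18, objective 34.
(x_1,x_2)=(0,4): 3·0+6·4=24≤35, 4·0+3·4=12≤18, objective 28.
No feasible integer point exceeds 35.

35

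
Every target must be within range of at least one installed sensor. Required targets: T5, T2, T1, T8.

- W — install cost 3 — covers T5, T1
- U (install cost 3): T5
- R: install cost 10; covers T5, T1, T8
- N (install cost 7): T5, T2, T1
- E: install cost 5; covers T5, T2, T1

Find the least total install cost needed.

Choose R and E: together they cover T5, T2, T1, T8 — every target.
Total install cost: 10 + 5 = 15.

15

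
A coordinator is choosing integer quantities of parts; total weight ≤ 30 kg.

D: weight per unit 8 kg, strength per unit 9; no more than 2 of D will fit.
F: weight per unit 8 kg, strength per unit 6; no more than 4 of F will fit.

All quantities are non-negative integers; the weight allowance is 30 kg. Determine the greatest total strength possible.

24

D has the best ratio (9/8); taking only D gives at most 2×9 = 18 (stopped by the supply cap of 2).
Mixing does better — 2×D and 1×F: weight 24 ≤ 30, strength 2·9 + 1·6 = 24.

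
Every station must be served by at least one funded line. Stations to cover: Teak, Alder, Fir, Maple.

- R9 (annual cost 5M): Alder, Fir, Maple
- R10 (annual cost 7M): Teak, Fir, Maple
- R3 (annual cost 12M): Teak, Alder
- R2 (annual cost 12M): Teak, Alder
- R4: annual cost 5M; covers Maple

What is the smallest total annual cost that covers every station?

Choose R9 and R10: together they cover Teak, Alder, Fir, Maple — every station.
Total annual cost: 5 + 7 = 12.
No cover costs less than 12.

12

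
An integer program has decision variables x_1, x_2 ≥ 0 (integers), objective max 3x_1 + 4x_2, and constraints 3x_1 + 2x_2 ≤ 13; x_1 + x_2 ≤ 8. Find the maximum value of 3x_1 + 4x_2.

24

Relaxing integrality, the LP optimum is 26.00 at (x_1,x_2) = (0, 6.5), which is not an integer point.
(x_1,x_2)=(0,6) is feasible, giving 24.
(x_1,x_2)=(1,5) is feasible, giving 23.
(x_1,x_2)=(0,5) is feasible, giving 20.
The best lattice point is (0,6), giving 24.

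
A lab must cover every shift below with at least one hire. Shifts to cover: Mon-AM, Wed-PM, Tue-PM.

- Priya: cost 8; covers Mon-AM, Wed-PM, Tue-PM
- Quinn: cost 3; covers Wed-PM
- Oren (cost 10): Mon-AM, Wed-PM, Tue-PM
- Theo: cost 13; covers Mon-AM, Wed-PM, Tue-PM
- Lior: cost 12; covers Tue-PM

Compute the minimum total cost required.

8

Priya alone covers Mon-AM, Wed-PM, Tue-PM — every shift.
Total cost: 8.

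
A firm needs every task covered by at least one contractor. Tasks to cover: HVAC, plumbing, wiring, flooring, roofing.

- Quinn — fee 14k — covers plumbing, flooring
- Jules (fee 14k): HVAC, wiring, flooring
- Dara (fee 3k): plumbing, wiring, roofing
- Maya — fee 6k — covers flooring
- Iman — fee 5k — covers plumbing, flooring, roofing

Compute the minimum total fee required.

The greedy cost-per-new-task heuristic would pick Dara, Iman, and Jules for 22, but a cheaper cover exists.
Choose Jules and Dara: together they cover HVAC, plumbing, wiring, flooring, roofing — every task.
Total fee: 14 + 3 = 17.
No cover costs less than 17.

17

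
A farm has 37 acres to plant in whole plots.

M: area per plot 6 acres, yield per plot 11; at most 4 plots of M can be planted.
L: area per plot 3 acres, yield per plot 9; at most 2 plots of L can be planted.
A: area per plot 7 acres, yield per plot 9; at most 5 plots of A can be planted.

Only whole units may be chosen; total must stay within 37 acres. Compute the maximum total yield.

71

4×M, 1×L, and 1×A: area 34 ≤ 37, yield 4·11 + 1·9 + 1·9 = 62.
4×M, 2×L, and 1×A: area 37 ≤ 37, yield 4·11 + 2·9 + 1·9 = 71.
Best is 71.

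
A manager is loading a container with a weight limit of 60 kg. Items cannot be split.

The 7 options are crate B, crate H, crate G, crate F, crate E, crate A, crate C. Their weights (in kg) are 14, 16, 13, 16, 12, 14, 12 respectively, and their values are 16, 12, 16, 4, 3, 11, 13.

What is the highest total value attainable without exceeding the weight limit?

57

This is an integer program with binary decision variables.
crate B + crate G + crate A + crate C: weight 14 + 13 + 14 + 12 = 53 ≤ 60, value 16 + 16 + 11 + 13 = 56.
crate B + crate H + crate G + crate C: weight 14 + 16 + 13 + 12 = 55 ≤ 60, value 16 + 12 + 16 + 13 = 57.
crate B + crate H + crate G + crate A: weight 14 + 16 + 13 + 14 = 57 ≤ 60, value 16 + 12 + 16 + 11 = 55.
Best is crate B, crate H, crate G, and crate C with total value 57.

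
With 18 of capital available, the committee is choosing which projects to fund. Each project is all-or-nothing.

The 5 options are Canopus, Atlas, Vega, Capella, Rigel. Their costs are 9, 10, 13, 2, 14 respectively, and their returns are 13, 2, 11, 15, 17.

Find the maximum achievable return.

32

This is a 0-1 knapsack instance.
Canopus + Capella: cost 9 + 2 = 11 ≤ 18, return 13 + 15 = 28.
Capella + Rigel: cost 2 + 14 = 16 ≤ 18, return 15 + 17 = 32.
Vega + Capella: cost 13 + 2 = 15 ≤ 18, return 11 + 15 = 26.
Best is Capella and Rigel with total return 32.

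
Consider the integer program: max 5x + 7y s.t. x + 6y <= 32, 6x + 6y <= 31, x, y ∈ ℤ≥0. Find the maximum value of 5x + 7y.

The continuous relaxation peaks at (0, 5.17) with value 36.17; rounding to a feasible lattice point costs some objective.
(x,y)=(0,5): 1·0+6·5=30≤32, 6·0+6·5=30≤31, objective 35.
(x,y)=(1,4): 1·1+6·4=25≤32, 6·1+6·4=30≤31, objective 33.
The best lattice point is (0,5), giving 35.

35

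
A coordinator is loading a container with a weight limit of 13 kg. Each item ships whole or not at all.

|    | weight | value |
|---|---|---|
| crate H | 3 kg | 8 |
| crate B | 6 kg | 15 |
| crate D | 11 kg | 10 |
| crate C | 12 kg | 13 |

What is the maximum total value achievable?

Allowing fractional choices, the relaxed optimum would be about 27.3, but items are indivisible.
crate C: weight 12 ≤ 13, value 13.
crate H + crate B: weight 3 + 6 = 9 ≤ 13, value 8 + 15 = 23.
crate B: weight 6 ≤ 13, value 15.
Best is crate H and crate B with total value 23.

23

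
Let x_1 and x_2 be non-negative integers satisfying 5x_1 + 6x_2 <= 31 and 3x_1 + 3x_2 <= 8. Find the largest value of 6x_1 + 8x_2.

The continuous relaxation peaks at (0, 2.67) with value 21.33; rounding to a feasible lattice point costs some objective.
(x_1,x_2)=(0,2): 5·0+6·2=12≤31, 3·0+3·2=6≤8, objective 16.
(x_1,x_2)=(1,1): 5·1+6·1=11≤31, 3·1+3·1=6≤8, objective 14.
(x_1,x_2)=(0,1): 5·0+6·1=6≤31, 3·0+3·1=3≤8, objective 8.
No feasible integer point exceeds 16.

16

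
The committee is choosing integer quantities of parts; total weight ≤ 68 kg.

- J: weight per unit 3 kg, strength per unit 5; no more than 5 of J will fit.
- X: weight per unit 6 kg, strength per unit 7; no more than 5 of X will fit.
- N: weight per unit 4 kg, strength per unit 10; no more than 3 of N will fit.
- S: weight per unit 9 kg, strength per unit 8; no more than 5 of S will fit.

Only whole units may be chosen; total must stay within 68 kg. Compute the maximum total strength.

N has the best ratio (10/4); taking only N gives at most 3×10 = 30 (stopped by the supply cap of 3).
Mixing does better — 5×J, 5×X, 3×N, and 1×S: weight 66 ≤ 68, strength 5·5 + 5·7 + 3·10 + 1·8 = 98.

98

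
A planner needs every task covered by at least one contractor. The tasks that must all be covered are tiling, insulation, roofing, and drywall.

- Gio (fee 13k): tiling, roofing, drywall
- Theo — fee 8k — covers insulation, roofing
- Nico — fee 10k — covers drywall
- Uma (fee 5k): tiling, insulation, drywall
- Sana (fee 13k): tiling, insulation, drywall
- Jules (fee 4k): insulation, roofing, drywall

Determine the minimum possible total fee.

9

This is an integer covering problem.
Choose Uma and Jules: together they cover tiling, insulation, roofing, drywall — every task.
Total fee: 5 + 4 = 9.
No cover costs less than 9.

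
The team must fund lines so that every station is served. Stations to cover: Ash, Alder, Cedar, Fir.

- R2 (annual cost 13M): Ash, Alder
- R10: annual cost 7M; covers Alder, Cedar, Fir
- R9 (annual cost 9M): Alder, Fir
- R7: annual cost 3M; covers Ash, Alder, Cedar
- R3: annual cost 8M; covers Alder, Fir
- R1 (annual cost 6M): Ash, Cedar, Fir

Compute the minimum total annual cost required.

Choose R7 and R1: together they cover Ash, Alder, Cedar, Fir — every station.
Total annual cost: 3 + 6 = 9.
No cover costs less than 9.

9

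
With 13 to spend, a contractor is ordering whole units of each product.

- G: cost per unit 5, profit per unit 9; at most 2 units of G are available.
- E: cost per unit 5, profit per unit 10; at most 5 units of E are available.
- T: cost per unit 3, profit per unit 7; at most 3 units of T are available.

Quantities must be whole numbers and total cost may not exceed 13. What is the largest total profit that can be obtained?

T has the best ratio (7/3); taking only T gives at most 3×7 = 21 (stopped by the supply cap of 3).
Mixing does better — 2×E and 1×T: cost 13 ≤ 13, profit 2·10 + 1·7 = 27.

27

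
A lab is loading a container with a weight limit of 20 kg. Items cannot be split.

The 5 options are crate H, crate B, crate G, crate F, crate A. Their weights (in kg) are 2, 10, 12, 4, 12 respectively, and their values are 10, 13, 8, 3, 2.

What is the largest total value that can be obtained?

26

Treat it as a binary knapsack problem.
crate H + crate B: weight 2 + 10 = 12 ≤ 20, value 10 + 13 = 23.
crate H + crate B + crate F: weight 2 + 10 + 4 = 16 ≤ 20, value 10 + 13 + 3 = 26.
crate H + crate G + crate F: weight 2 + 12 + 4 = 18 ≤ 20, value 10 + 8 + 3 = 21.
Best is crate H, crate B, and crate F with total value 26.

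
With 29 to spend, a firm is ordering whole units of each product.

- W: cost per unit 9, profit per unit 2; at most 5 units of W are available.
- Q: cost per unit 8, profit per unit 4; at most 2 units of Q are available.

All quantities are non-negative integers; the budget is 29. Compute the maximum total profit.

10

Q has the best ratio (4/8); taking only Q gives at most 2×4 = 8 (stopped by the supply cap of 2).
Mixing does better — 1×W and 2×Q: cost 25 ≤ 29, profit 1·2 + 2·4 = 10.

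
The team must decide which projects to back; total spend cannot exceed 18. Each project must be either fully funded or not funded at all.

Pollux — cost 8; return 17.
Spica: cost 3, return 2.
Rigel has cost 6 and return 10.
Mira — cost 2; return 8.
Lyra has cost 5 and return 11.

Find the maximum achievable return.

Pollux + Spica + Mira + Lyra: cost 8 + 3 + 2 + 5 = 18 ≤ 18, return 17 + 2 + 8 + 11 = 38.
Pollux + Mira + Lyra: cost 8 + 2 + 5 = 15 ≤ 18, return 17 + 8 + 11 = 36.
Pollux + Rigel + Mira: cost 8 + 6 + 2 = 16 ≤ 18, return 17 + 10 + 8 = 35.
Best is Pollux, Spica, Mira, and Lyra with total return 38.

38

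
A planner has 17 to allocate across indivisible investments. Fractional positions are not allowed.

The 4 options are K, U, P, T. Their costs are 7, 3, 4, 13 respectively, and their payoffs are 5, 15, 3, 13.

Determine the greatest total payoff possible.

Treat it as a binary knapsack problem.
Take U and T: cost 3 + 13 = 16 ≤ 17, payoff 15 + 13 = 28.
No other feasible combination does better.

28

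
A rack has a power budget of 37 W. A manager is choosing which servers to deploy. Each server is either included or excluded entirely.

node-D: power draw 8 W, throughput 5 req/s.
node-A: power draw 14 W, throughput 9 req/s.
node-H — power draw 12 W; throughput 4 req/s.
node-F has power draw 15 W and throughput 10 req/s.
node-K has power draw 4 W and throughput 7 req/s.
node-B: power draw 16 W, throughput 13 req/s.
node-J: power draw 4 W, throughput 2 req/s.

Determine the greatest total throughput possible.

Allowing fractional choices, the relaxed optimum would be about 31.3, but servers are indivisible.
node-A + node-K + node-B: power draw 14 + 4 + 16 = 34 ≤ 37, throughput 9 + 7 + 13 = 29.
node-F + node-K + node-B: power draw 15 + 4 + 16 = 35 ≤ 37, throughput 10 + 7 + 13 = 30.
node-A + node-F + node-K + node-J: power draw 14 + 15 + 4 + 4 = 37 ≤ 37, throughput 9 + 10 + 7 + 2 = 28.
Best is node-F, node-K, and node-B with total throughput 30.

30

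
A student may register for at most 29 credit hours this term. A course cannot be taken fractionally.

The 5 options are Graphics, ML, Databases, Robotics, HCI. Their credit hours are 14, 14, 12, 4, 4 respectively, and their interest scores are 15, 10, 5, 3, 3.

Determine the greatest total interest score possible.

Take Graphics and ML: credit hours 14 + 14 = 28 ≤ 29, interest score 15 + 10 = 25.
No other feasible combination does better.

25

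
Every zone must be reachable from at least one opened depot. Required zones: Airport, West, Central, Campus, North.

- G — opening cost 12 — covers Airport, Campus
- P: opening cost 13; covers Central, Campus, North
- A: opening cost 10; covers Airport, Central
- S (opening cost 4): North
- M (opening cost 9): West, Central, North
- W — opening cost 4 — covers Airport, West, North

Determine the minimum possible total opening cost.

17

Choose P and W: together they cover Airport, West, Central, Campus, North — every zone.
Total opening cost: 13 + 4 = 17.
No cover costs less than 17.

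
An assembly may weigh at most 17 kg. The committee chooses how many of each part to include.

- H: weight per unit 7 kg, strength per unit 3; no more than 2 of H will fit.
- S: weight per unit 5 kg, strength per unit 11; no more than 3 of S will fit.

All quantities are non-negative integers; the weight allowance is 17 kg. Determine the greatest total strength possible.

33

S has the best ratio (11/5); taking only S gives at most 3×11 = 33 (stopped by the weight limit).
Optimal: 3×S: weight 15 ≤ 17, strength 3·11 = 33.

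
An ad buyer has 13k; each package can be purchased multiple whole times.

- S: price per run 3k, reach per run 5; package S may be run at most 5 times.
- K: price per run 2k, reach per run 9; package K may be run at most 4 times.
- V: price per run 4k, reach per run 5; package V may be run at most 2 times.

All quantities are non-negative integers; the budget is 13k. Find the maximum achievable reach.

41

K has the best ratio (9/2); taking only K gives at most 4×9 = 36 (stopped by the supply cap of 4).
Mixing does better — 4×K and 1×V: price 12 ≤ 13, reach 4·9 + 1·5 = 41.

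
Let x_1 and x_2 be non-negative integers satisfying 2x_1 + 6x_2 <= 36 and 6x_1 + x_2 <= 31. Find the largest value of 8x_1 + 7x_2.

60

(x_1,x_2)=(4,4): 2·4+6·4=32≤36, 6·4+1·4=28≤31, objective 60.
(x_1,x_2)=(3,5): 2·3+6·5=36≤36, 6·3+1·5=23≤31, objective 59.
(x_1,x_2)=(4,3): 2·4+6·3=26≤36, 6·4+1·3=27≤31, objective 53.
No feasible integer point exceeds 60.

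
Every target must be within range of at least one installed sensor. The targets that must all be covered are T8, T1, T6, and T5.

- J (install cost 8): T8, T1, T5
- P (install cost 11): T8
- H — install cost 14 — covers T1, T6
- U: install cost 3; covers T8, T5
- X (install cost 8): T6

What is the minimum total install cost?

Choose J and X: together they cover T8, T1, T6, T5 — every target.
Total install cost: 8 + 8 = 16.

16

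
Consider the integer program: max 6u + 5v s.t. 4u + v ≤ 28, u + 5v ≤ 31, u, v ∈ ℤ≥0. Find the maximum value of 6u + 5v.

Relaxing integrality, the LP optimum is 59.68 at (u,v) = (5.74, 5.05), which is not an integer point.
(u,v)=(6,4): 4·6+1·4=28≤28, 1·6+5·4=26≤31, objective 56.
(u,v)=(5,5): 4·5+1·5=25≤28, 1·5+5·5=30≤31, objective 55.
(u,v)=(6,3): 4·6+1·3=27≤28, 1·6+5·3=21≤31, objective 51.
(u,v)=(5,4): 4·5+1·4=24≤28, 1·5+5·4=25≤31, objective 50.
The best lattice point is (6,4), giving 56.

56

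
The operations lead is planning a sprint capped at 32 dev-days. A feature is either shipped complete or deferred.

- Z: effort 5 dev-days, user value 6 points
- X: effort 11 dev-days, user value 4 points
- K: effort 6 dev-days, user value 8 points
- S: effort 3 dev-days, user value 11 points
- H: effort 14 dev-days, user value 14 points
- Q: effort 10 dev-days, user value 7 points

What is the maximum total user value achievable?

39

Z + K + S + H: effort 5 + 6 + 3 + 14 = 28 ≤ 32, user value 6 + 8 + 11 + 14 = 39.
K + S + H: effort 6 + 3 + 14 = 23 ≤ 32, user value 8 + 11 + 14 = 33.
Z + S + H + Q: effort 5 + 3 + 14 + 10 = 32 ≤ 32, user value 6 + 11 + 14 + 7 = 38.
Best is Z, K, S, and H with total user value 39.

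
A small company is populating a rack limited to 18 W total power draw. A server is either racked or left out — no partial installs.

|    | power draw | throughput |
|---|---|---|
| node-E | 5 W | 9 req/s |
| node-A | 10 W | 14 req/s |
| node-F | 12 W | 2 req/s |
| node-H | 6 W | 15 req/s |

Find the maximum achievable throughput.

Allowing fractional choices, the relaxed optimum would be about 33.8, but servers are indivisible.
node-E + node-H: power draw 5 + 6 = 11 ≤ 18, throughput 9 + 15 = 24.
node-A + node-H: power draw 10 + 6 = 16 ≤ 18, throughput 14 + 15 = 29.
Best is node-A and node-H with total throughput 29.

29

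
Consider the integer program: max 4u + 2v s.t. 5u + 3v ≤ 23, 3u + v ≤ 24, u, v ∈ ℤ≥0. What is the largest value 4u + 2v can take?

18

Relaxing integrality, the LP optimum is 18.40 at (u,v) = (4.6, 0), which is not an integer point.
(u,v)=(4,1): 5·4+3·1=23≤23, 3·4+1·1=13≤24, objective 18.
(u,v)=(4,0): 5·4+3·0=20≤23, 3·4+1·0=12≤24, objective 16.
(u,v)=(3,2): 5·3+3·2=21≤23, 3·3+1·2=11≤24, objective 16.
Maximum is 18 at (u,v)=(4,1).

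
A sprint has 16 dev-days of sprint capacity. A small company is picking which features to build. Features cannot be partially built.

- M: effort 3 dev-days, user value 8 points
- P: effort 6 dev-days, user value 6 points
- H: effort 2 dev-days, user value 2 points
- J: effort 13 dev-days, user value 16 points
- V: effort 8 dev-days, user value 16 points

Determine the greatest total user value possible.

Allowing fractional choices, the relaxed optimum would be about 30.2, but features are indivisible.
M + V: effort 3 + 8 = 11 ≤ 16, user value 8 + 16 = 24.
M + J: effort 3 + 13 = 16 ≤ 16, user value 8 + 16 = 24.
M + H + V: effort 3 + 2 + 8 = 13 ≤ 16, user value 8 + 2 + 16 = 26.
Best is M, H, and V with total user value 26.

26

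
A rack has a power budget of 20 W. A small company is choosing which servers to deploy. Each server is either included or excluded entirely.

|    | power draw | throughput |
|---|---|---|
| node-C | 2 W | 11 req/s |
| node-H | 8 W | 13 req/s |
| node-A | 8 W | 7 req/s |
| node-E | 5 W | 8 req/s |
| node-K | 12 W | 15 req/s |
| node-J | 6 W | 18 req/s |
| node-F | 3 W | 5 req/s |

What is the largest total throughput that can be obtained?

47

This is an integer program with binary decision variables.
node-C + node-H + node-J + node-F: power draw 2 + 8 + 6 + 3 = 19 ≤ 20, throughput 11 + 13 + 18 + 5 = 47.
node-C + node-K + node-J: power draw 2 + 12 + 6 = 20 ≤ 20, throughput 11 + 15 + 18 = 44.
node-C + node-H + node-J: power draw 2 + 8 + 6 = 16 ≤ 20, throughput 11 + 13 + 18 = 42.
Best is node-C, node-H, node-J, and node-F with total throughput 47.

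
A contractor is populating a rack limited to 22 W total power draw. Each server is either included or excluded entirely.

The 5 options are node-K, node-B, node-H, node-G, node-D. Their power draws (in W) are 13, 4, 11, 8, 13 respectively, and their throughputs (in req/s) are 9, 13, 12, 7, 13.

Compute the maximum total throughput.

node-K + node-B: power draw 13 + 4 = 17 ≤ 22, throughput 9 + 13 = 22.
node-B + node-H: power draw 4 + 11 = 15 ≤ 22, throughput 13 + 12 = 25.
node-B + node-D: power draw 4 + 13 = 17 ≤ 22, throughput 13 + 13 = 26.
Best is node-B and node-D with total throughput 26.

26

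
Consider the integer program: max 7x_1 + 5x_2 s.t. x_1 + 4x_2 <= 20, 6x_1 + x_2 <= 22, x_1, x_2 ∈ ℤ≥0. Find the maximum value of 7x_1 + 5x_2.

(x_1,x_2)=(3,4) is feasible, giving 41.
(x_1,x_2)=(3,3) is feasible, giving 36.
(x_1,x_2)=(2,4) is feasible, giving 34.
(x_1,x_2)=(2,3) is feasible, giving 29.
The best lattice point is (3,4), giving 41.

41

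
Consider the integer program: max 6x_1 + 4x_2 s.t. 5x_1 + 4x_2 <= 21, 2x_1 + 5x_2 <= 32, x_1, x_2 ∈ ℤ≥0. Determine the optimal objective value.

The continuous relaxation peaks at (4.2, 0) with value 25.20; rounding to a feasible lattice point costs some objective.
(x_1,x_2)=(4,0): 5·4+4·0=20≤21, 2·4+5·0=8≤32, objective 24.
(x_1,x_2)=(3,1): 5·3+4·1=19≤21, 2·3+5·1=11≤32, objective 22.
The best lattice point is (4,0), giving 24.

24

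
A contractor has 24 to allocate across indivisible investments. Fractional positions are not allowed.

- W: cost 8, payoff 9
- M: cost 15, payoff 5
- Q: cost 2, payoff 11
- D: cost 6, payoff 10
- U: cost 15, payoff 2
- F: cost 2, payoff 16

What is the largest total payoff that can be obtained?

Allowing fractional choices, the relaxed optimum would be about 48.0, but investments are indivisible.
W + Q + F: cost 8 + 2 + 2 = 12 ≤ 24, payoff 9 + 11 + 16 = 36.
Q + D + F: cost 2 + 6 + 2 = 10 ≤ 24, payoff 11 + 10 + 16 = 37.
W + Q + D + F: cost 8 + 2 + 6 + 2 = 18 ≤ 24, payoff 9 + 11 + 10 + 16 = 46.
Best is W, Q, D, and F with total payoff 46.

46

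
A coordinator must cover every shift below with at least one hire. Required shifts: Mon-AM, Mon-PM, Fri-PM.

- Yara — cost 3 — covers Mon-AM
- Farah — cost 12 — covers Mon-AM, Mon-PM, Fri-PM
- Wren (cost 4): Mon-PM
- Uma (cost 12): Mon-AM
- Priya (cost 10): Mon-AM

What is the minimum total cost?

This is an integer covering problem.
Farah alone covers Mon-AM, Mon-PM, Fri-PM — every shift.
Total cost: 12.

12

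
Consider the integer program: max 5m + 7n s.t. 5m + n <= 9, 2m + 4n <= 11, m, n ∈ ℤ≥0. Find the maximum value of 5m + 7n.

19

Relaxing integrality, the LP optimum is 21.33 at (m,n) = (1.39, 2.06), which is not an integer point.
(m,n)=(1,2) is feasible, giving 19.
(m,n)=(0,2) is feasible, giving 14.
(m,n)=(1,1) is feasible, giving 12.
No feasible integer point exceeds 19.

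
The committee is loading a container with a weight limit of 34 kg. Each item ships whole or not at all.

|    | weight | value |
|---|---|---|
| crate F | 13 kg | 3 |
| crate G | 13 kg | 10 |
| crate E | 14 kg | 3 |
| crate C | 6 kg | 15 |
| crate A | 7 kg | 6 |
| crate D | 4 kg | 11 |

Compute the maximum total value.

42

crate G + crate C + crate D: weight 13 + 6 + 4 = 23 ≤ 34, value 10 + 15 + 11 = 36.
crate F + crate C + crate A + crate D: weight 13 + 6 + 7 + 4 = 30 ≤ 34, value 3 + 15 + 6 + 11 = 35.
crate G + crate C + crate A + crate D: weight 13 + 6 + 7 + 4 = 30 ≤ 34, value 10 + 15 + 6 + 11 = 42.
Best is crate G, crate C, crate A, and crate D with total value 42.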